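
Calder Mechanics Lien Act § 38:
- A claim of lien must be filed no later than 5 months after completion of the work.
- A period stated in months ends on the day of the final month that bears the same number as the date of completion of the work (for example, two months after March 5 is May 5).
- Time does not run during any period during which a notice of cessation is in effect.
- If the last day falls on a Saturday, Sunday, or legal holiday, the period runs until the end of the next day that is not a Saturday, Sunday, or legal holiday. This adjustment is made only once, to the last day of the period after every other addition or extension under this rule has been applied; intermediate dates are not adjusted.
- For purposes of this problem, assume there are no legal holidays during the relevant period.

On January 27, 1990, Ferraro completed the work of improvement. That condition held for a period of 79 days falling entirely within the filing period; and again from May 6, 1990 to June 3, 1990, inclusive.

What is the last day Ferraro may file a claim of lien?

October 15, 1990

5 months after January 27, 1990 is June 27, 1990.
Tolling adds 79 days: June 27, 1990 + 79 days = September 14, 1990.
From May 6, 1990 through June 3, 1990 inclusive is 29 days; tolling adds 29 days: September 14, 1990 + 29 days = October 13, 1990.
October 13, 1990 is Saturday; October 14, 1990 is Sunday. The next qualifying day is October 15, 1990.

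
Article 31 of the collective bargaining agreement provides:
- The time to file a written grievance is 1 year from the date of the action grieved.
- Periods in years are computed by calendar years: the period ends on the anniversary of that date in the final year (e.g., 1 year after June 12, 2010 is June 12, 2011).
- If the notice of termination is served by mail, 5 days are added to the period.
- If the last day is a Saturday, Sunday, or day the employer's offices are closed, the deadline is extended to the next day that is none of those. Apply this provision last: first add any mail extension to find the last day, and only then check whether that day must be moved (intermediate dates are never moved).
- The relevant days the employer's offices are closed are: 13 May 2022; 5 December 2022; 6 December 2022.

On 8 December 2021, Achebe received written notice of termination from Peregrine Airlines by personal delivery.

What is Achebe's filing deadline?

1 year after 8 December 2021 is December 8, 2022.
Service was not by mail, so no mail extension applies.
December 8, 2022 is a Thursday and not a day the employer's offices are closed, so no extension applies.

December 8, 2022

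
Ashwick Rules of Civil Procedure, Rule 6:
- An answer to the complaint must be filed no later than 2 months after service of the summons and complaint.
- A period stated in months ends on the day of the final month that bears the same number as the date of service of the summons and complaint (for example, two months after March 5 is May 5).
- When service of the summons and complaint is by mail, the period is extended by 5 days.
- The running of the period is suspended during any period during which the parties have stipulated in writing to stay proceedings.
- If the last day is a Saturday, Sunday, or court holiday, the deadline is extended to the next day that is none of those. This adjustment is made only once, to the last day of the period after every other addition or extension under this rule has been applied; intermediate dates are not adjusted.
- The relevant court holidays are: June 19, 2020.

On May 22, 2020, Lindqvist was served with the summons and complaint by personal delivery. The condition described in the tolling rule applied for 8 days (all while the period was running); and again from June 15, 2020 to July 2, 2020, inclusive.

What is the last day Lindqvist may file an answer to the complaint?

August 17, 2020

2 months after May 22, 2020 is July 22, 2020.
Service was not by mail, so no mail extension applies.
Tolling adds 8 days: July 22, 2020 + 8 days = July 30, 2020.
From June 15, 2020 through July 2, 2020 inclusive is 18 days; tolling adds 18 days: July 30, 2020 + 18 days = August 17, 2020.
August 17, 2020 is a Monday and not a court holiday, so no extension applies.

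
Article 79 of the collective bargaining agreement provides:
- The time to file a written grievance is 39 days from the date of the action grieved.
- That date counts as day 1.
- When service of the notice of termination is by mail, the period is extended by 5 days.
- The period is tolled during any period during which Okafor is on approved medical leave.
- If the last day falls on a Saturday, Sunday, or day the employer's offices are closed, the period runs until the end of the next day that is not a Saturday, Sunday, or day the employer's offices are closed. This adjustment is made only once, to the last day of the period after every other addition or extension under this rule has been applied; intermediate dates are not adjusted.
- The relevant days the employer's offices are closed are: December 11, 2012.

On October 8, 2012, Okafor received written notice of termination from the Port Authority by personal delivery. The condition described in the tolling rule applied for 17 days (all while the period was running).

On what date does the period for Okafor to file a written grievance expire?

Counting October 8, 2012 as day 1, day 39 is November 15, 2012.
Service was not by mail, so no mail extension applies.
Tolling adds 17 days: November 15, 2012 + 17 days = December 2, 2012.
December 2, 2012 is Sunday. The next qualifying day is December 3, 2012.

December 3, 2012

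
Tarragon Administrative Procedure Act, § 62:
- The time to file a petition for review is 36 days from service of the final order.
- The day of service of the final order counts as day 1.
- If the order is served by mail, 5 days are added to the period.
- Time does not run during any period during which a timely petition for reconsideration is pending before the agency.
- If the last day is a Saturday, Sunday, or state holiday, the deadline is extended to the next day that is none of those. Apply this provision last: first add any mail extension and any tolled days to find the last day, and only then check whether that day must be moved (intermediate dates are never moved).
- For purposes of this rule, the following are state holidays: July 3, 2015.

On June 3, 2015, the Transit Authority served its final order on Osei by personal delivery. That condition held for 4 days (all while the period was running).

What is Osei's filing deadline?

July 13, 2015

Counting June 3, 2015 as day 1, day 36 is July 8, 2015.
Service was not by mail, so no mail extension applies.
Tolling adds 4 days: July 8, 2015 + 4 days = July 12, 2015.
July 12, 2015 is Sunday. The next qualifying day is July 13, 2015.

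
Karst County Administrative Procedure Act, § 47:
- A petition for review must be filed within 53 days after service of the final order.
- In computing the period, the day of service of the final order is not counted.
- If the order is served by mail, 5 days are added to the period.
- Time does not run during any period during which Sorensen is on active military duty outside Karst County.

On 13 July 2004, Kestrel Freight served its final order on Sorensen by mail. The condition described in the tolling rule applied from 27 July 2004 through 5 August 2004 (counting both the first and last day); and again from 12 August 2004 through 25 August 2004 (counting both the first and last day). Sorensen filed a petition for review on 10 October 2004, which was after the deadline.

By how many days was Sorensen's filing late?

53 days after 13 July 2004 is September 4, 2004.
Service was by mail, adding 5 days: September 4, 2004 + 5 days = September 9, 2004.
From July 27, 2004 through August 5, 2004 inclusive is 10 days; tolling adds 10 days: September 9, 2004 + 10 days = September 19, 2004.
From August 12, 2004 through August 25, 2004 inclusive is 14 days; tolling adds 14 days: September 19, 2004 + 14 days = October 3, 2004.
The deadline is October 3, 2004; from October 3, 2004 to October 10, 2004 is 7 days.

7 days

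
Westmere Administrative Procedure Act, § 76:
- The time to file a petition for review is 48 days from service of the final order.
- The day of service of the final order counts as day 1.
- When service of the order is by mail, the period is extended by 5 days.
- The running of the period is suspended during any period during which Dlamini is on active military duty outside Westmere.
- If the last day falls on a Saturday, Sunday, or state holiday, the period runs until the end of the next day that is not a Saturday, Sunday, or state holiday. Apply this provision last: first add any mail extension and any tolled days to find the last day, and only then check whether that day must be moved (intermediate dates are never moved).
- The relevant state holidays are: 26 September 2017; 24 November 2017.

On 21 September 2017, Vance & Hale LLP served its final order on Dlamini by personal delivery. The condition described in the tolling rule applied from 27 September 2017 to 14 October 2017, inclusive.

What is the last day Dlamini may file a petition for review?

November 27, 2017

Counting 21 September 2017 as day 1, day 48 is November 7, 2017.
Service was not by mail, so no mail extension applies.
From September 27, 2017 through October 14, 2017 inclusive is 18 days; tolling adds 18 days: November 7, 2017 + 18 days = November 25, 2017.
November 25, 2017 is Saturday; November 26, 2017 is Sunday. The next qualifying day is November 27, 2017.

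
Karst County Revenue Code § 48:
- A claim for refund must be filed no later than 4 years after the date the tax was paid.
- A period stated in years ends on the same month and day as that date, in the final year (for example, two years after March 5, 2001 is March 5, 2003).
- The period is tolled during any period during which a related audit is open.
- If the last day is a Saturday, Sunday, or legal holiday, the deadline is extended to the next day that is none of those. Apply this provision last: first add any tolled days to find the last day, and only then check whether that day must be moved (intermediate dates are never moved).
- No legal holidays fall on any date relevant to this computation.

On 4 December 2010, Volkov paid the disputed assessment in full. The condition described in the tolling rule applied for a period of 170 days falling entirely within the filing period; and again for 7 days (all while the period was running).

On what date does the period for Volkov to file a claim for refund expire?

June 1, 2015

4 years after 4 December 2010 is December 4, 2014.
Tolling adds 170 days: December 4, 2014 + 170 days = May 23, 2015.
Tolling adds 7 days: May 23, 2015 + 7 days = May 30, 2015.
May 30, 2015 is Saturday; May 31, 2015 is Sunday. The next qualifying day is June 1, 2015.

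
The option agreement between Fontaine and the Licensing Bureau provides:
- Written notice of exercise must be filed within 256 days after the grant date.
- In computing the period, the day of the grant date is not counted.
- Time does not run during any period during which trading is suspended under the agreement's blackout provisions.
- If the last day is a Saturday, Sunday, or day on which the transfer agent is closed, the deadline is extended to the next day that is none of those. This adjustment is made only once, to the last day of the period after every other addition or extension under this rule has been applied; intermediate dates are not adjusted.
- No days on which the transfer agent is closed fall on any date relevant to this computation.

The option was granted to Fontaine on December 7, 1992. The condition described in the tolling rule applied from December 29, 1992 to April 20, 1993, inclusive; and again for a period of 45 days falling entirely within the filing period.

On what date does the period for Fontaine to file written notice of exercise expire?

January 25, 1994

256 days after December 7, 1992 is August 20, 1993.
From December 29, 1992 through April 20, 1993 inclusive is 113 days; tolling adds 113 days: August 20, 1993 + 113 days = December 11, 1993.
Tolling adds 45 days: December 11, 1993 + 45 days = January 25, 1994.
January 25, 1994 is a Tuesday and not a day on which the transfer agent is closed, so no extension applies.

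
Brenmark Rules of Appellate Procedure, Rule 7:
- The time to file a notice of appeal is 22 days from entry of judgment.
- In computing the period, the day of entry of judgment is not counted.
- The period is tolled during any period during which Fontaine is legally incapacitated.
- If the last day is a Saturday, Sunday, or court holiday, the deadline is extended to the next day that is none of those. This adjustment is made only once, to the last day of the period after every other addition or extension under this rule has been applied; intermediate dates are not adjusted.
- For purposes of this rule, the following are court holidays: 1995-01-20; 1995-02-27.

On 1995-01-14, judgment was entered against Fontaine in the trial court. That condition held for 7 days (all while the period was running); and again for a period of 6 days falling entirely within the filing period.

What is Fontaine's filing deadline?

22 days after 1995-01-14 is February 5, 1995.
Tolling adds 7 days: February 5, 1995 + 7 days = February 12, 1995.
Tolling adds 6 days: February 12, 1995 + 6 days = February 18, 1995.
February 18, 1995 is Saturday; February 19, 1995 is Sunday. The next qualifying day is February 20, 1995.

February 20, 1995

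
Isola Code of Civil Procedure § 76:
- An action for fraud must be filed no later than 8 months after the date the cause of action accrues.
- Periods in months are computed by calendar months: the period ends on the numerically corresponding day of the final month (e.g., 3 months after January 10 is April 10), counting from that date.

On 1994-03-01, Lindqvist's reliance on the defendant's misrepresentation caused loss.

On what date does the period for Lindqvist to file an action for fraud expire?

November 1, 1994

8 months after 1994-03-01 is November 1, 1994.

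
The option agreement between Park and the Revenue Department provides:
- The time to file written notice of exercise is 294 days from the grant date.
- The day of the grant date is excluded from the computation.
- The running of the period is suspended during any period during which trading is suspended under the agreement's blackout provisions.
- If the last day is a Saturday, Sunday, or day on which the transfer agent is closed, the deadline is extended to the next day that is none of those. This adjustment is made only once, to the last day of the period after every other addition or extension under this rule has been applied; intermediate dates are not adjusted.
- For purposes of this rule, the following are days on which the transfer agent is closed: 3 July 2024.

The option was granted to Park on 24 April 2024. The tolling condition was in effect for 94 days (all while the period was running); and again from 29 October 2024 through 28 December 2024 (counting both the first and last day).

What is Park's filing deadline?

294 days after 24 April 2024 is February 12, 2025.
Tolling adds 94 days: February 12, 2025 + 94 days = May 17, 2025.
From October 29, 2024 through December 28, 2024 inclusive is 61 days; tolling adds 61 days: May 17, 2025 + 61 days = July 17, 2025.
July 17, 2025 is a Thursday and not a day on which the transfer agent is closed, so no extension applies.

July 17, 2025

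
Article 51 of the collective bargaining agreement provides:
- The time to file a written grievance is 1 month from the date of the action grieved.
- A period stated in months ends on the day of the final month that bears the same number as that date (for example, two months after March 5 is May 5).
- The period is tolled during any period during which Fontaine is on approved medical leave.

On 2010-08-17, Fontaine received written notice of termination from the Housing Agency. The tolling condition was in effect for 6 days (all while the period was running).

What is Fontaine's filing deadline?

1 month after 2010-08-17 is September 17, 2010.
Tolling adds 6 days: September 17, 2010 + 6 days = September 23, 2010.

September 23, 2010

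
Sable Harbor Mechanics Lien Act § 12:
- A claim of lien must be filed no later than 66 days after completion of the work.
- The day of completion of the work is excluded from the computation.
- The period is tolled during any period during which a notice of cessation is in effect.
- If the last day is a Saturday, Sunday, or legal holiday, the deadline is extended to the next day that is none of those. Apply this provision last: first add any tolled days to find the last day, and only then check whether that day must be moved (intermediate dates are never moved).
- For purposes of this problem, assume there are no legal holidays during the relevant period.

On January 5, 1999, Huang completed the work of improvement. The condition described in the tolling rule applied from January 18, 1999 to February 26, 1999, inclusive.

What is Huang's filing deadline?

66 days after January 5, 1999 is March 12, 1999.
From January 18, 1999 through February 26, 1999 inclusive is 40 days; tolling adds 40 days: March 12, 1999 + 40 days = April 21, 1999.
April 21, 1999 is a Wednesday and not a legal holiday, so no extension applies.

April 21, 1999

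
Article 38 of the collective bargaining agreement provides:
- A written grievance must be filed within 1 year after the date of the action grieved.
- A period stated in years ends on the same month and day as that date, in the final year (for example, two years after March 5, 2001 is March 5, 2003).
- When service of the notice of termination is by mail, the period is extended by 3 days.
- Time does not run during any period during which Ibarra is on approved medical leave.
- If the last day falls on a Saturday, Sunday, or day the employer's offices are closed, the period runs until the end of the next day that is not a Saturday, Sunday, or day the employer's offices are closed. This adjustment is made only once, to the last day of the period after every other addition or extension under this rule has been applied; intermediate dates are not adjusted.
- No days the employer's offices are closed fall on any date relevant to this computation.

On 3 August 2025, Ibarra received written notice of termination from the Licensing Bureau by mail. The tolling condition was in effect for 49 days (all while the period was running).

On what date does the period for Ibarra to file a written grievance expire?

September 24, 2026

1 year after 3 August 2025 is August 3, 2026.
Service was by mail, adding 3 days: August 3, 2026 + 3 days = August 6, 2026.
Tolling adds 49 days: August 6, 2026 + 49 days = September 24, 2026.
September 24, 2026 is a Thursday and not a day the employer's offices are closed, so no extension applies.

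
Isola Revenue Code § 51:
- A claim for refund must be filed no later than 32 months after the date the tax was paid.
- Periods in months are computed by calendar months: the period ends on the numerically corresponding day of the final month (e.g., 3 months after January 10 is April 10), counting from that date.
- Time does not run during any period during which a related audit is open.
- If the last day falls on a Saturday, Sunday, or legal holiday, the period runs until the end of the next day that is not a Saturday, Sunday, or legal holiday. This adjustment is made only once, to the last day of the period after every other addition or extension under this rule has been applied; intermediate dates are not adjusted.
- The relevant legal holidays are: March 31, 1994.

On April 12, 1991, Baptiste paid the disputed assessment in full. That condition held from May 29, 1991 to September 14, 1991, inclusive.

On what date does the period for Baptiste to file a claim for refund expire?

32 months after April 12, 1991 is December 12, 1993.
From May 29, 1991 through September 14, 1991 inclusive is 109 days; tolling adds 109 days: December 12, 1993 + 109 days = March 31, 1994.
March 31, 1994 is a listed holiday. The next qualifying day is April 1, 1994.

April 1, 1994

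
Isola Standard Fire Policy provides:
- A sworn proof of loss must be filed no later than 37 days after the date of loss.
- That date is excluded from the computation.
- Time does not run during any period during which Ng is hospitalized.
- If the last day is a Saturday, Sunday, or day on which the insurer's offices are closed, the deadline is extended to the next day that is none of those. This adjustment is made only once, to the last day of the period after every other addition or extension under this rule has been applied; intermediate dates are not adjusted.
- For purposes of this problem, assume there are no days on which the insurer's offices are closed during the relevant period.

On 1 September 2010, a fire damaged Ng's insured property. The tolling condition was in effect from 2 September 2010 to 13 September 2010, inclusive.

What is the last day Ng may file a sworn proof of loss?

October 20, 2010

37 days after 1 September 2010 is October 8, 2010.
From September 2, 2010 through September 13, 2010 inclusive is 12 days; tolling adds 12 days: October 8, 2010 + 12 days = October 20, 2010.
October 20, 2010 is a Wednesday and not a day on which the insurer's offices are closed, so no extension applies.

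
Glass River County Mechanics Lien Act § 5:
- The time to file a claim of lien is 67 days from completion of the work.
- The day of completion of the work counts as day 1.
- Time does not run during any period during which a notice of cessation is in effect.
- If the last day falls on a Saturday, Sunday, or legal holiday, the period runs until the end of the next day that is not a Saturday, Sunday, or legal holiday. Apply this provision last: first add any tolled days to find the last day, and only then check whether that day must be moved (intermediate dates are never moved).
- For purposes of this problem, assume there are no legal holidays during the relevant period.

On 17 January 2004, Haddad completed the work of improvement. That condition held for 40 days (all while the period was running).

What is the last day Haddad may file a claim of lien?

Counting 17 January 2004 as day 1, day 67 is March 23, 2004.
Tolling adds 40 days: March 23, 2004 + 40 days = May 2, 2004.
May 2, 2004 is Sunday. The next qualifying day is May 3, 2004.

May 3, 2004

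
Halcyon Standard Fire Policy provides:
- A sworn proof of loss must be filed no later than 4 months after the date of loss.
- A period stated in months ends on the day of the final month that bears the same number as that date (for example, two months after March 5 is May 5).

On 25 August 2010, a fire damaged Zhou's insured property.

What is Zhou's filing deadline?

4 months after 25 August 2010 is December 25, 2010.

December 25, 2010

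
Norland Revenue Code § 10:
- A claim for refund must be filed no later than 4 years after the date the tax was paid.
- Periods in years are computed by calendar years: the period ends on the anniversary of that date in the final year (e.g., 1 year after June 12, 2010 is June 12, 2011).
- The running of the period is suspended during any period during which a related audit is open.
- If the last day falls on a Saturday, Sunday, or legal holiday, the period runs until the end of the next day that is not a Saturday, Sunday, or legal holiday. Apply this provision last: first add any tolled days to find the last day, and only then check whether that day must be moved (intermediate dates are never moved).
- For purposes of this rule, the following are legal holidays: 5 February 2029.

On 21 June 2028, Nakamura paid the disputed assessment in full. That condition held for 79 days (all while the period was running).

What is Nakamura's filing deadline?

September 8, 2032

4 years after 21 June 2028 is June 21, 2032.
Tolling adds 79 days: June 21, 2032 + 79 days = September 8, 2032.
September 8, 2032 is a Wednesday and not a legal holiday, so no extension applies.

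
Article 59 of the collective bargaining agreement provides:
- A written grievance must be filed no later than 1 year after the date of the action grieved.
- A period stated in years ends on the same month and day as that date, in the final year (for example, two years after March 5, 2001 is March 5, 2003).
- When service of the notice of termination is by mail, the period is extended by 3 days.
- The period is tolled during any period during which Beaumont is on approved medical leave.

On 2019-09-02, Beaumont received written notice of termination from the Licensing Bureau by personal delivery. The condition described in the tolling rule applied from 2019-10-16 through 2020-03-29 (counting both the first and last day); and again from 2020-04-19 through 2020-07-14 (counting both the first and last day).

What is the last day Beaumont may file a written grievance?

1 year after 2019-09-02 is September 2, 2020.
Service was not by mail, so no mail extension applies.
From October 16, 2019 through March 29, 2020 inclusive is 166 days; tolling adds 166 days: September 2, 2020 + 166 days = February 15, 2021.
From April 19, 2020 through July 14, 2020 inclusive is 87 days; tolling adds 87 days: February 15, 2021 + 87 days = May 13, 2021.

May 13, 2021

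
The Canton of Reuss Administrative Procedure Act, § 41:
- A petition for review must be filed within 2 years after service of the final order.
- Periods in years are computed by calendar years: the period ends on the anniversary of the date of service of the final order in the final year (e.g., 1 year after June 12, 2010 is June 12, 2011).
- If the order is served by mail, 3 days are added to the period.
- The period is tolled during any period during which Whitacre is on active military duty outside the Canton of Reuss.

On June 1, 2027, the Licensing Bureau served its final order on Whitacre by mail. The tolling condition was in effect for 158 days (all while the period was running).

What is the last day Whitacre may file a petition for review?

2 years after June 1, 2027 is June 1, 2029.
Service was by mail, adding 3 days: June 1, 2029 + 3 days = June 4, 2029.
Tolling adds 158 days: June 4, 2029 + 158 days = November 9, 2029.

November 9, 2029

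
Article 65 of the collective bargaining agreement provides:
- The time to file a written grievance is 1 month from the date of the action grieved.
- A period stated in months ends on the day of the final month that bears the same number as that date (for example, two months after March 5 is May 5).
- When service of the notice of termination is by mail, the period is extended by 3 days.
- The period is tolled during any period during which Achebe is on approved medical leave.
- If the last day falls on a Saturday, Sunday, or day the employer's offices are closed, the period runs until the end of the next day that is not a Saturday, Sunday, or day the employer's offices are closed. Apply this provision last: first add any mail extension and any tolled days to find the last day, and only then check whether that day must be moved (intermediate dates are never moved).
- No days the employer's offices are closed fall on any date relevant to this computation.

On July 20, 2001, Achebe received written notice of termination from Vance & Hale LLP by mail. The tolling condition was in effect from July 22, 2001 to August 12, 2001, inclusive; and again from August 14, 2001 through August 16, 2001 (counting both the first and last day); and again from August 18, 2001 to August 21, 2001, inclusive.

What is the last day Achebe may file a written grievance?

1 month after July 20, 2001 is August 20, 2001.
Service was by mail, adding 3 days: August 20, 2001 + 3 days = August 23, 2001.
From July 22, 2001 through August 12, 2001 inclusive is 22 days; tolling adds 22 days: August 23, 2001 + 22 days = September 14, 2001.
From August 14, 2001 through August 16, 2001 inclusive is 3 days; tolling adds 3 days: September 14, 2001 + 3 days = September 17, 2001.
From August 18, 2001 through August 21, 2001 inclusive is 4 days; tolling adds 4 days: September 17, 2001 + 4 days = September 21, 2001.
September 21, 2001 is a Friday and not a day the employer's offices are closed, so no extension applies.

September 21, 2001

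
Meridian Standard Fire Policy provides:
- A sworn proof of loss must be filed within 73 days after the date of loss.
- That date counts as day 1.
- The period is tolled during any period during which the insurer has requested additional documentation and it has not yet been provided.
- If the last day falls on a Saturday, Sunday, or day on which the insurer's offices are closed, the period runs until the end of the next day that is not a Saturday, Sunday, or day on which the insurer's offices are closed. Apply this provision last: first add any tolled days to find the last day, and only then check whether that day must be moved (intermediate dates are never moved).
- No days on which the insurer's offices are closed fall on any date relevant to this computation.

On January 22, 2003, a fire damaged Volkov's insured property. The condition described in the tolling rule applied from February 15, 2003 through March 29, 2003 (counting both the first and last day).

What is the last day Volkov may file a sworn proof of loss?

May 19, 2003

Counting January 22, 2003 as day 1, day 73 is April 4, 2003.
From February 15, 2003 through March 29, 2003 inclusive is 43 days; tolling adds 43 days: April 4, 2003 + 43 days = May 17, 2003.
May 17, 2003 is Saturday; May 18, 2003 is Sunday. The next qualifying day is May 19, 2003.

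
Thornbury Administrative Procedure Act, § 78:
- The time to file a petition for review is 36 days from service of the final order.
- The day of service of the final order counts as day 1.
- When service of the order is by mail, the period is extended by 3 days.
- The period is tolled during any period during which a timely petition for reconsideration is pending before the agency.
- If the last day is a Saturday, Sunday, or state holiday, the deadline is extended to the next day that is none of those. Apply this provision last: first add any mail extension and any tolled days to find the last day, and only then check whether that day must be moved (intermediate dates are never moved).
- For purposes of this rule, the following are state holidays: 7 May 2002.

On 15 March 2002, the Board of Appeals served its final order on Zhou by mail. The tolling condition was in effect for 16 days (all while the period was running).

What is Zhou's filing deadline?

Counting 15 March 2002 as day 1, day 36 is April 19, 2002.
Service was by mail, adding 3 days: April 19, 2002 + 3 days = April 22, 2002.
Tolling adds 16 days: April 22, 2002 + 16 days = May 8, 2002.
May 8, 2002 is a Wednesday and not a state holiday, so no extension applies.

May 8, 2002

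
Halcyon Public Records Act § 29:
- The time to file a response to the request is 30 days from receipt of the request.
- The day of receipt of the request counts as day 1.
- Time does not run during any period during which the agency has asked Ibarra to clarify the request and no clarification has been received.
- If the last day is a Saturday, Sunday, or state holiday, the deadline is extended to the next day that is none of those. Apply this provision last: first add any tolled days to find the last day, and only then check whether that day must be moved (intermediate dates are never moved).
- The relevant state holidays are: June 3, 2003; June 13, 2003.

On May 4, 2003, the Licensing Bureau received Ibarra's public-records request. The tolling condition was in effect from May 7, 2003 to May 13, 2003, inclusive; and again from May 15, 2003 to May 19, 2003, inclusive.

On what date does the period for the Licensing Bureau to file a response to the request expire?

June 16, 2003

Counting May 4, 2003 as day 1, day 30 is June 2, 2003.
From May 7, 2003 through May 13, 2003 inclusive is 7 days; tolling adds 7 days: June 2, 2003 + 7 days = June 9, 2003.
From May 15, 2003 through May 19, 2003 inclusive is 5 days; tolling adds 5 days: June 9, 2003 + 5 days = June 14, 2003.
June 14, 2003 is Saturday; June 15, 2003 is Sunday. The next qualifying day is June 16, 2003.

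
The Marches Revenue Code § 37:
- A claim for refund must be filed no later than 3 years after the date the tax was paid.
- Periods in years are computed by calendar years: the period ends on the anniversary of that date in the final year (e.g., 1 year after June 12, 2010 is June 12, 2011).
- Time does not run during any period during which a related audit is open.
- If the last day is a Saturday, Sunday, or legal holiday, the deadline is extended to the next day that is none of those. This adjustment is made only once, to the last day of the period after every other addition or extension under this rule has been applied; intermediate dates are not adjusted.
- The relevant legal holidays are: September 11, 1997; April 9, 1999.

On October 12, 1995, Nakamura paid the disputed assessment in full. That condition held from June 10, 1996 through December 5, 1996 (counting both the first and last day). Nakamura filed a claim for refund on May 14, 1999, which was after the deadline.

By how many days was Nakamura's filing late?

32 days

3 years after October 12, 1995 is October 12, 1998.
From June 10, 1996 through December 5, 1996 inclusive is 179 days; tolling adds 179 days: October 12, 1998 + 179 days = April 9, 1999.
April 9, 1999 is a listed holiday; April 10, 1999 is Saturday; April 11, 1999 is Sunday. The next qualifying day is April 12, 1999.
The deadline is April 12, 1999; from April 12, 1999 to May 14, 1999 is 32 days.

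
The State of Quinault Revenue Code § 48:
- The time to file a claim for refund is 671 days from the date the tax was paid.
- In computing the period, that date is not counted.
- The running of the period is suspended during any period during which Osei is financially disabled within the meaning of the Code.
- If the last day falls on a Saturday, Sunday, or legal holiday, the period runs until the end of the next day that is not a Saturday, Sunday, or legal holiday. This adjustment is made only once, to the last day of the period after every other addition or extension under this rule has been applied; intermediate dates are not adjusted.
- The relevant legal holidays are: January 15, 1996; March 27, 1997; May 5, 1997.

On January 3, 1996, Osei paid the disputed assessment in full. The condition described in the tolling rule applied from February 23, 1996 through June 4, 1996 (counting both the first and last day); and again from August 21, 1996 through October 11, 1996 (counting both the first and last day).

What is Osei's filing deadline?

671 days after January 3, 1996 is November 4, 1997.
From February 23, 1996 through June 4, 1996 inclusive is 103 days; tolling adds 103 days: November 4, 1997 + 103 days = February 15, 1998.
From August 21, 1996 through October 11, 1996 inclusive is 52 days; tolling adds 52 days: February 15, 1998 + 52 days = April 8, 1998.
April 8, 1998 is a Wednesday and not a legal holiday, so no extension applies.

April 8, 1998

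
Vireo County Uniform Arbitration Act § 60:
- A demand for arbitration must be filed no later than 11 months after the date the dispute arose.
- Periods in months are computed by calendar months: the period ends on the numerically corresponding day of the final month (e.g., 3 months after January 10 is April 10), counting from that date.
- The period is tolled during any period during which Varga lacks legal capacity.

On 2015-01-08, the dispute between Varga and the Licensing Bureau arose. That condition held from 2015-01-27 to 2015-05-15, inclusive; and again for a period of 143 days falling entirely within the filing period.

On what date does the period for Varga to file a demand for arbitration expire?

August 16, 2016

11 months after 2015-01-08 is December 8, 2015.
From January 27, 2015 through May 15, 2015 inclusive is 109 days; tolling adds 109 days: December 8, 2015 + 109 days = March 26, 2016.
Tolling adds 143 days: March 26, 2016 + 143 days = August 16, 2016.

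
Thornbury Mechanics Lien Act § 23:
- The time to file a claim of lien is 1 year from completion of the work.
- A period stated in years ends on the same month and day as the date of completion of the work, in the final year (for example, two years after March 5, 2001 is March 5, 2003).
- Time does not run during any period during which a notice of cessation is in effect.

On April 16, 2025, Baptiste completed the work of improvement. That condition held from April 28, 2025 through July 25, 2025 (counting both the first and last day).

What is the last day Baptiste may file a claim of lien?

1 year after April 16, 2025 is April 16, 2026.
From April 28, 2025 through July 25, 2025 inclusive is 89 days; tolling adds 89 days: April 16, 2026 + 89 days = July 14, 2026.

July 14, 2026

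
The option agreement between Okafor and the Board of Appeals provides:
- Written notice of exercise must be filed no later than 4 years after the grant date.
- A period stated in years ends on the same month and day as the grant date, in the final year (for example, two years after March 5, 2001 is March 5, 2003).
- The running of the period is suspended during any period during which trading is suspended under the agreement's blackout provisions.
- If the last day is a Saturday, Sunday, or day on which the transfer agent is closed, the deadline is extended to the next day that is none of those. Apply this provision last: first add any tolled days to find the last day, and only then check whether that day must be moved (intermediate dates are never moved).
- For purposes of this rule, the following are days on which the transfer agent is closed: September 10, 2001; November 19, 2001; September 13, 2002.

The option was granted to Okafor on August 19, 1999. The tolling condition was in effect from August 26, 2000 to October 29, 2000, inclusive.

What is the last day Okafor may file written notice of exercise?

4 years after August 19, 1999 is August 19, 2003.
From August 26, 2000 through October 29, 2000 inclusive is 65 days; tolling adds 65 days: August 19, 2003 + 65 days = October 23, 2003.
October 23, 2003 is a Thursday and not a day on which the transfer agent is closed, so no extension applies.

October 23, 2003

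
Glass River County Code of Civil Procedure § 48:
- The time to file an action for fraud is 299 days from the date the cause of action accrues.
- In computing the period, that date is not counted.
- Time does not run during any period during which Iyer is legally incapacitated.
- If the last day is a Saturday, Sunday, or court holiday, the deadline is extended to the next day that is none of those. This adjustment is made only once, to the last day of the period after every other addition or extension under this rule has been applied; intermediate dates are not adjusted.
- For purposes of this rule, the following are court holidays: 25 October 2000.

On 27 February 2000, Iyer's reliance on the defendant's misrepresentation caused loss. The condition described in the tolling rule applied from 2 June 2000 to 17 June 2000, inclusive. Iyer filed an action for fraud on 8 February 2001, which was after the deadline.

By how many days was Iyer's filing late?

31 days

299 days after 27 February 2000 is December 22, 2000.
From June 2, 2000 through June 17, 2000 inclusive is 16 days; tolling adds 16 days: December 22, 2000 + 16 days = January 7, 2001.
January 7, 2001 is Sunday. The next qualifying day is January 8, 2001.
The deadline is January 8, 2001; from January 8, 2001 to February 8, 2001 is 31 days.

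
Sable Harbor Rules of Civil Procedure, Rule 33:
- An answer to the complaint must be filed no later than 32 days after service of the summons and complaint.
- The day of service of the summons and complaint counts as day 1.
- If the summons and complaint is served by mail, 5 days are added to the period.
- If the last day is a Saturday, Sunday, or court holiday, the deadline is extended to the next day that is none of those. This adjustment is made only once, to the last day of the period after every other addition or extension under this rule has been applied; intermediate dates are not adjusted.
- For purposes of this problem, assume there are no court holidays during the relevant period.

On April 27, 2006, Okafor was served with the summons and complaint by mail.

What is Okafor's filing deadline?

Counting April 27, 2006 as day 1, day 32 is May 28, 2006.
Service was by mail, adding 5 days: May 28, 2006 + 5 days = June 2, 2006.
June 2, 2006 is a Friday and not a court holiday, so no extension applies.

June 2, 2006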